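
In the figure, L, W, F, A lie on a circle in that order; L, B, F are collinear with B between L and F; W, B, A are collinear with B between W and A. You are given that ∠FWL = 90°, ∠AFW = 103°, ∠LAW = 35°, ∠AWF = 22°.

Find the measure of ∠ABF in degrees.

∠ABF = 57°

1. ∠FAL = 90°  [cyclic LWFA, opposite ∠W+∠A]
2. ∠FAW = 55°  [△WFA]
3. ∠ALF = 22°  [same arc FA]
4. ∠AFL = 68°  [△LFA]
5. ∠ABF = 57°  [△FBA]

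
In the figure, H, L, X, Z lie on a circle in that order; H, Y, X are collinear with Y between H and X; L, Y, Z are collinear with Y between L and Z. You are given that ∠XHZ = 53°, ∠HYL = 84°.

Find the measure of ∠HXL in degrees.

1. ∠XLZ = 53°  [same arc XZ]
2. ∠LYX = 96°  [linear pair at Y on HX]
3. ∠HXL = 31°  [△LYX]

∠HXL = 31°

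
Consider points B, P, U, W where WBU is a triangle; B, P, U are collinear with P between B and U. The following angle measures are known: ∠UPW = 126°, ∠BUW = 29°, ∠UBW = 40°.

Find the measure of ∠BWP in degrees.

∠BWP = 86°

1. ∠BPW = 54°  [linear pair at P on BU]
2. ∠PBW = 40°  [P on ray BU]
3. ∠BWP = 86°  [△WBP]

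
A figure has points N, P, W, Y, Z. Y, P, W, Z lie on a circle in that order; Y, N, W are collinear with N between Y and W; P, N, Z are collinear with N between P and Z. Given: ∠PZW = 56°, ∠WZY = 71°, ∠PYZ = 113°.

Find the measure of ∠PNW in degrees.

1. ∠PYW = 56°  [same arc PW]
2. ∠WPY = 109°  [cyclic YPWZ, opposite ∠P+∠Z]
3. ∠PWZ = 67°  [cyclic YPWZ, opposite ∠Y+∠W]
4. ∠PWY = 15°  [△YPW]
5. ∠WPZ = 57°  [△PWZ]
6. ∠PNW = 108°  [△PNW]

∠PNW = 108°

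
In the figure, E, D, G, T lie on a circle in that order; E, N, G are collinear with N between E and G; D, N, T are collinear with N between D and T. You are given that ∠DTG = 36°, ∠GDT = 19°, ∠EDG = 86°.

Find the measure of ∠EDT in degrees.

∠EDT = 67°

1. ∠DEG = 36°  [same arc DG]
2. ∠DGT = 125°  [△DGT]
3. ∠DGE = 58°  [△EDG]
4. ∠DET = 55°  [cyclic EDGT, opposite ∠E+∠G]
5. ∠DTE = 58°  [same arc ED]
6. ∠EDT = 67°  [△EDT]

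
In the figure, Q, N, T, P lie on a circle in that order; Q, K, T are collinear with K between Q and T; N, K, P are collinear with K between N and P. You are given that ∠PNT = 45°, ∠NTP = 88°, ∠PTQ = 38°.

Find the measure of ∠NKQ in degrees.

∠NKQ = 95°

1. ∠NPT = 47°  [△NTP]
2. ∠PNQ = 38°  [same arc QP]
3. ∠NQT = 47°  [same arc NT]
4. ∠NKQ = 95°  [△QKN]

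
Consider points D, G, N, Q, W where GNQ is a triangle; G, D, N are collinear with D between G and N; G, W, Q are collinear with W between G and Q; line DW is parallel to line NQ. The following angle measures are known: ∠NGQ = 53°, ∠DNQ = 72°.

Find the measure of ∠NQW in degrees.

1. ∠GNQ = 72°  [D on ray NG]
2. ∠GQN = 55°  [△GNQ]
3. ∠NQW = 55°  [W on ray QG]

∠NQW = 55°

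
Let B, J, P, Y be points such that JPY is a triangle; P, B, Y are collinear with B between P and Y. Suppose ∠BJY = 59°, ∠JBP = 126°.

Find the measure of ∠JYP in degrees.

∠JYP = 67°

1. ∠JBY = 54°  [linear pair at B on PY]
2. ∠BYJ = 67°  [△JBY]
3. ∠JYP = 67°  [B on ray YP]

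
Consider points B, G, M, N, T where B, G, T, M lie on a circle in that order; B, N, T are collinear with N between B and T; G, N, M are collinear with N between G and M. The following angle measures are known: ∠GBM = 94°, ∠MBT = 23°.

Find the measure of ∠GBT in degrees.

1. ∠GTM = 86°  [cyclic BGTM, opposite ∠B+∠T]
2. ∠MGT = 23°  [same arc TM]
3. ∠GMT = 71°  [△GTM]
4. ∠GBT = 71°  [same arc GT]

∠GBT = 71°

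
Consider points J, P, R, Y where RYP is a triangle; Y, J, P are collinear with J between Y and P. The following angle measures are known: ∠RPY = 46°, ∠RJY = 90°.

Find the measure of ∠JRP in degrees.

1. ∠JPR = 46°  [J on ray PY]
2. ∠PJR = 90°  [linear pair at J on YP]
3. ∠JRP = 44°  [△RJP]

∠JRP = 44°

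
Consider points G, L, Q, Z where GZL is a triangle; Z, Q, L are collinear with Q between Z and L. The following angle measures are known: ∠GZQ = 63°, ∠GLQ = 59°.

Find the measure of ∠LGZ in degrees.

1. ∠GZL = 63°  [Q on ray ZL]
2. ∠GLZ = 59°  [Q on ray LZ]
3. ∠LGZ = 58°  [△GZL]

∠LGZ = 58°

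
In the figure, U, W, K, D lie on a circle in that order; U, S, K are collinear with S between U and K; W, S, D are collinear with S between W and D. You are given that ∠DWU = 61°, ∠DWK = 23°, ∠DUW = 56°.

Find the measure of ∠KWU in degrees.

1. ∠DKU = 61°  [same arc UD]
2. ∠DUK = 23°  [same arc KD]
3. ∠KDU = 96°  [△UKD]
4. ∠KWU = 84°  [cyclic UWKD, opposite ∠W+∠D]

∠KWU = 84°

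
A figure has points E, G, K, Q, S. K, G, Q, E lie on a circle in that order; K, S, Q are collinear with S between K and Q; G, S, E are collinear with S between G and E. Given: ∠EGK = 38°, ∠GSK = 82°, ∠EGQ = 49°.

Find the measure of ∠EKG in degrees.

1. ∠ESQ = 82°  [vertical angles at S]
2. ∠EKQ = 49°  [same arc QE]
3. ∠ESK = 98°  [linear pair at S on KQ]
4. ∠GEK = 33°  [△KSE]
5. ∠EKG = 109°  [△KGE]

∠EKG = 109°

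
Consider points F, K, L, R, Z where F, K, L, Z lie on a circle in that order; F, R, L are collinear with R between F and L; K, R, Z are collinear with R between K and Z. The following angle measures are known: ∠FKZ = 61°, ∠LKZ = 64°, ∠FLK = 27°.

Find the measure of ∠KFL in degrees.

∠KFL = 28°

1. ∠KRL = 89°  [△KRL]
2. ∠FRK = 91°  [linear pair at R on FL]
3. ∠KFL = 28°  [△FRK]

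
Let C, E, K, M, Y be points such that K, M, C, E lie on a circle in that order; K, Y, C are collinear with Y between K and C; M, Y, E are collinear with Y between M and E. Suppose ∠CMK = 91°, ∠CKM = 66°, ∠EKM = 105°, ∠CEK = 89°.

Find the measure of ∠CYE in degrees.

1. ∠KCM = 23°  [△KMC]
2. ∠CEM = 66°  [same arc MC]
3. ∠KEM = 23°  [same arc KM]
4. ∠EMK = 52°  [△KME]
5. ∠ECK = 52°  [same arc KE]
6. ∠CYE = 62°  [△CYE]

∠CYE = 62°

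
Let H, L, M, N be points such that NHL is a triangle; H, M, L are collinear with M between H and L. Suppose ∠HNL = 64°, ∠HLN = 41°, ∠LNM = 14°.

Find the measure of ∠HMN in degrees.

1. ∠MLN = 41°  [M on ray LH]
2. ∠LMN = 125°  [△NML]
3. ∠HMN = 55°  [linear pair at M on HL]

∠HMN = 55°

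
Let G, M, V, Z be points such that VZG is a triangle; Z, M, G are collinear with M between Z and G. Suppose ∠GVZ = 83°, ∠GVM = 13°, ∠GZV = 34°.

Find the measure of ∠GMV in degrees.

∠GMV = 104°

1. ∠VGZ = 63°  [△VZG]
2. ∠MGV = 63°  [M on ray GZ]
3. ∠GMV = 104°  [△VMG]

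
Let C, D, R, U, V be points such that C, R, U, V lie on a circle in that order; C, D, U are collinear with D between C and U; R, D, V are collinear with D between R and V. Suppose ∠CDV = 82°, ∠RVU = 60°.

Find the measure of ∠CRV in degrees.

∠CRV = 22°

1. ∠RDU = 82°  [vertical angles at D]
2. ∠RCU = 60°  [same arc RU]
3. ∠CDR = 98°  [linear pair at D on CU]
4. ∠CRV = 22°  [△CDR]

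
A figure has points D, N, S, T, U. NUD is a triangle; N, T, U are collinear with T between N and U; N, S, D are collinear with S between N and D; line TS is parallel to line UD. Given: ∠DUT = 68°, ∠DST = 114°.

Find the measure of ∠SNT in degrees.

1. ∠DUN = 68°  [T on ray UN]
2. ∠NST = 66°  [linear pair at S on ND]
3. ∠NTS = 68°  [TS∥UD, corresponding at T]
4. ∠SNT = 46°  [△NTS]

∠SNT = 46°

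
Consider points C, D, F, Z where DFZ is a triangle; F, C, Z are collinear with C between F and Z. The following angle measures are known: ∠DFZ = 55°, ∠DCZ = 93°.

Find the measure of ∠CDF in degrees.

1. ∠CFD = 55°  [C on ray FZ]
2. ∠DCF = 87°  [linear pair at C on FZ]
3. ∠CDF = 38°  [△DFC]

∠CDF = 38°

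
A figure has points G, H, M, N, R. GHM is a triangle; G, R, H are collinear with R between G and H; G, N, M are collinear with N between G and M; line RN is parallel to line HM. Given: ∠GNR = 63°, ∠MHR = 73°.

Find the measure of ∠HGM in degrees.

∠HGM = 44°

1. ∠GMH = 63°  [RN∥HM, corresponding at N]
2. ∠GHM = 73°  [R on ray HG]
3. ∠HGM = 44°  [△GHM]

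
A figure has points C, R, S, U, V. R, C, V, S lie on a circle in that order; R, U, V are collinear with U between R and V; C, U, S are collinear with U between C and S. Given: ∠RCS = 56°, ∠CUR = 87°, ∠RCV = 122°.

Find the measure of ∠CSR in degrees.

∠CSR = 21°

1. ∠CRV = 37°  [△RUC]
2. ∠CVR = 21°  [△RCV]
3. ∠CSR = 21°  [same arc RC]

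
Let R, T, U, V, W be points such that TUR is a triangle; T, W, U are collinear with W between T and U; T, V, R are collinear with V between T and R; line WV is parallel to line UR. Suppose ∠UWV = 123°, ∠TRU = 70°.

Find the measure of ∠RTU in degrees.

∠RTU = 53°

1. ∠TWV = 57°  [linear pair at W on TU]
2. ∠TVW = 70°  [WV∥UR, corresponding at V]
3. ∠VTW = 53°  [△TWV]
4. ∠RTU = 53°  [W on TU, V on TR]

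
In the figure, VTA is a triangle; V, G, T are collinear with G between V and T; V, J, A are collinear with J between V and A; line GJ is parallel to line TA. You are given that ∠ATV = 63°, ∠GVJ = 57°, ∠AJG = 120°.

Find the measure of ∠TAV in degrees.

1. ∠JGV = 63°  [GJ∥TA, corresponding at G]
2. ∠GJV = 60°  [△VGJ]
3. ∠TAV = 60°  [GJ∥TA, corresponding at J]

∠TAV = 60°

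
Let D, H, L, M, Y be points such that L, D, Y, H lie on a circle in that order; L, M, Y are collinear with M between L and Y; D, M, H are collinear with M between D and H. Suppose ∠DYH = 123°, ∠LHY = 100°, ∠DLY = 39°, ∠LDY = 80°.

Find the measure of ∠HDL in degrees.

∠HDL = 62°

1. ∠DLH = 57°  [cyclic LDYH, opposite ∠L+∠Y]
2. ∠DYL = 61°  [△LDY]
3. ∠DHL = 61°  [same arc LD]
4. ∠HDL = 62°  [△LDH]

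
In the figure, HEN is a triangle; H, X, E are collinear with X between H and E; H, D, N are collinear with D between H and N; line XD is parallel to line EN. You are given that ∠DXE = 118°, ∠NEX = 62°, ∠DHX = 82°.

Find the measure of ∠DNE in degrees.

1. ∠HEN = 62°  [X on ray EH]
2. ∠EHN = 82°  [X on HE, D on HN]
3. ∠ENH = 36°  [△HEN]
4. ∠DNE = 36°  [D on ray NH]

∠DNE = 36°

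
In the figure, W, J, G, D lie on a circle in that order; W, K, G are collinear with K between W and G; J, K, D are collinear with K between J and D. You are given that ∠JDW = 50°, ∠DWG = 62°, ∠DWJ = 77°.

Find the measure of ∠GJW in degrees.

∠GJW = 115°

1. ∠DJW = 53°  [△WJD]
2. ∠DGW = 53°  [same arc WD]
3. ∠GDW = 65°  [△WGD]
4. ∠GJW = 115°  [cyclic WJGD, opposite ∠J+∠D]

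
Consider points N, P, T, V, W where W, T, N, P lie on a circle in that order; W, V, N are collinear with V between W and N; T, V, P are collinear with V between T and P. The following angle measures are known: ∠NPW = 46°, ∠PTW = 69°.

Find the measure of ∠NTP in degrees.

∠NTP = 65°

1. ∠PNW = 69°  [same arc WP]
2. ∠NWP = 65°  [△WNP]
3. ∠NTP = 65°  [same arc NP]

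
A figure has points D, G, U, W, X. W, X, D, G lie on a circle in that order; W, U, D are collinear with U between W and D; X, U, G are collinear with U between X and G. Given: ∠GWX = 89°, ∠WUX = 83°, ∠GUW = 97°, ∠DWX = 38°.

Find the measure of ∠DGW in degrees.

1. ∠GDX = 91°  [cyclic WXDG, opposite ∠W+∠D]
2. ∠DUG = 83°  [vertical angles at U]
3. ∠DGX = 38°  [same arc XD]
4. ∠DXG = 51°  [△XDG]
5. ∠GDW = 59°  [△DUG]
6. ∠DWG = 51°  [same arc DG]
7. ∠DGW = 70°  [△WDG]

∠DGW = 70°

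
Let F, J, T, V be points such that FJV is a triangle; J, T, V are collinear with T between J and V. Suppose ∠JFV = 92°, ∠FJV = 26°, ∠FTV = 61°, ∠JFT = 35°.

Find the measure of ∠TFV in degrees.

∠TFV = 57°

1. ∠FVJ = 62°  [△FJV]
2. ∠FVT = 62°  [T on ray VJ]
3. ∠TFV = 57°  [△FTV]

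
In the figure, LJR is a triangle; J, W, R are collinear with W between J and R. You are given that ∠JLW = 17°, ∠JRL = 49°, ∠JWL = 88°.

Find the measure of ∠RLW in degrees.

∠RLW = 39°

1. ∠LRW = 49°  [W on ray RJ]
2. ∠LWR = 92°  [linear pair at W on JR]
3. ∠RLW = 39°  [△LWR]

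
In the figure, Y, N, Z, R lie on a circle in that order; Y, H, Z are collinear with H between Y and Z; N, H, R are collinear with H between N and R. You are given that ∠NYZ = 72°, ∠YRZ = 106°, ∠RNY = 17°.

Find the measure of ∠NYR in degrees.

1. ∠YNZ = 74°  [cyclic YNZR, opposite ∠N+∠R]
2. ∠NZY = 34°  [△YNZ]
3. ∠NRY = 34°  [same arc YN]
4. ∠NYR = 129°  [△YNR]

∠NYR = 129°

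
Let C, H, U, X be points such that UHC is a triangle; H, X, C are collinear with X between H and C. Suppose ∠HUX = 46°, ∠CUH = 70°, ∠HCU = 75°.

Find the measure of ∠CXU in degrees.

∠CXU = 81°

1. ∠CHU = 35°  [△UHC]
2. ∠UHX = 35°  [X on ray HC]
3. ∠HXU = 99°  [△UHX]
4. ∠CXU = 81°  [linear pair at X on HC]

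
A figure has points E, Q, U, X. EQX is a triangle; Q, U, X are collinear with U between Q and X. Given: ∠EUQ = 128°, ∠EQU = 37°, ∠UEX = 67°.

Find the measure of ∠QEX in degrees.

1. ∠EUX = 52°  [linear pair at U on QX]
2. ∠EQX = 37°  [U on ray QX]
3. ∠EXU = 61°  [△EUX]
4. ∠EXQ = 61°  [U on ray XQ]
5. ∠QEX = 82°  [△EQX]

∠QEX = 82°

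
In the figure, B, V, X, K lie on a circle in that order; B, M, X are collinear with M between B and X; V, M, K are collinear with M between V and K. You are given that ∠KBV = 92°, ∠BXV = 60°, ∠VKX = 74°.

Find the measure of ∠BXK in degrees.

∠BXK = 28°

1. ∠BKV = 60°  [same arc BV]
2. ∠BVK = 28°  [△BVK]
3. ∠BXK = 28°  [same arc BK]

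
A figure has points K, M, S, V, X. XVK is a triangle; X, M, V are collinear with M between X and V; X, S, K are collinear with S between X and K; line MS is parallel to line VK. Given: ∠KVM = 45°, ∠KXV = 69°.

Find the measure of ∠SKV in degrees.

∠SKV = 66°

1. ∠KVX = 45°  [M on ray VX]
2. ∠VKX = 66°  [△XVK]
3. ∠SKV = 66°  [S on ray KX]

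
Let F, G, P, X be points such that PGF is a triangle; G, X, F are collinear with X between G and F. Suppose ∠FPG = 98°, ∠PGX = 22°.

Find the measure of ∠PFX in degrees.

1. ∠FGP = 22°  [X on ray GF]
2. ∠GFP = 60°  [△PGF]
3. ∠PFX = 60°  [X on ray FG]

∠PFX = 60°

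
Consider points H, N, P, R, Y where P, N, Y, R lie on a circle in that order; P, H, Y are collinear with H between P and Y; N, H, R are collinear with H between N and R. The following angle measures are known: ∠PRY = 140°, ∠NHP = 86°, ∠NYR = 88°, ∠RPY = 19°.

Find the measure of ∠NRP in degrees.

∠NRP = 67°

1. ∠PYR = 21°  [△PYR]
2. ∠NPR = 92°  [cyclic PNYR, opposite ∠P+∠Y]
3. ∠PNR = 21°  [same arc PR]
4. ∠NRP = 67°  [△PNR]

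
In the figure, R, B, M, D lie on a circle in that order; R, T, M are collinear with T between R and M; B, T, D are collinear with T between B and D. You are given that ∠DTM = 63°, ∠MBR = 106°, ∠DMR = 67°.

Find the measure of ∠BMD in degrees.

1. ∠DTR = 117°  [linear pair at T on RM]
2. ∠MDR = 74°  [cyclic RBMD, opposite ∠B+∠D]
3. ∠DBR = 67°  [same arc RD]
4. ∠DRM = 39°  [△RMD]
5. ∠BDR = 24°  [△RTD]
6. ∠BRD = 89°  [△RBD]
7. ∠BMD = 91°  [cyclic RBMD, opposite ∠R+∠M]

∠BMD = 91°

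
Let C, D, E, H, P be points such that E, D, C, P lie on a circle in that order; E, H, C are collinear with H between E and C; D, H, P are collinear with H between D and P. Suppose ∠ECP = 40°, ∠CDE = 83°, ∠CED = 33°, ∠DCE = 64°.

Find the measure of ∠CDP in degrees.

1. ∠CPE = 97°  [cyclic EDCP, opposite ∠D+∠P]
2. ∠CEP = 43°  [△ECP]
3. ∠CDP = 43°  [same arc CP]

∠CDP = 43°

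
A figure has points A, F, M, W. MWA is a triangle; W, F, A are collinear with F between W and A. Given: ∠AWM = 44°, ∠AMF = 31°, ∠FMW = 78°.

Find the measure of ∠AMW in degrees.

∠AMW = 109°

1. ∠FWM = 44°  [F on ray WA]
2. ∠MFW = 58°  [△MWF]
3. ∠AFM = 122°  [linear pair at F on WA]
4. ∠FAM = 27°  [△MFA]
5. ∠MAW = 27°  [F on ray AW]
6. ∠AMW = 109°  [△MWA]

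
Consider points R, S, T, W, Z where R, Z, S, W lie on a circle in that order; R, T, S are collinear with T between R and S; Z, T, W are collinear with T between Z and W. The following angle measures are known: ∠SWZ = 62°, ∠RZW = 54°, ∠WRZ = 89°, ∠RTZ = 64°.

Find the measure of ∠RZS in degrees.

∠RZS = 81°

1. ∠SRZ = 62°  [same arc ZS]
2. ∠RWZ = 37°  [△RZW]
3. ∠RSZ = 37°  [same arc RZ]
4. ∠RZS = 81°  [△RZS]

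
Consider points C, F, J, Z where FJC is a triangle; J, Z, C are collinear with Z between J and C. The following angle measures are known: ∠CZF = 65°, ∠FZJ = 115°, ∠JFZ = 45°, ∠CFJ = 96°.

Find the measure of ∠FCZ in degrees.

∠FCZ = 64°

1. ∠FJZ = 20°  [△FJZ]
2. ∠CJF = 20°  [Z on ray JC]
3. ∠FCJ = 64°  [△FJC]
4. ∠FCZ = 64°  [Z on ray CJ]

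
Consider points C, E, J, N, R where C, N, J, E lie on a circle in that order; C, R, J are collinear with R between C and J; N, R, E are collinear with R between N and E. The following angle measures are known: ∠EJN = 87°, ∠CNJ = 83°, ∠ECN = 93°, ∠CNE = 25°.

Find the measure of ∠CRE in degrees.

1. ∠CEJ = 97°  [cyclic CNJE, opposite ∠N+∠E]
2. ∠CEN = 62°  [△CNE]
3. ∠CJE = 25°  [same arc CE]
4. ∠ECJ = 58°  [△CJE]
5. ∠CRE = 60°  [△CRE]

∠CRE = 60°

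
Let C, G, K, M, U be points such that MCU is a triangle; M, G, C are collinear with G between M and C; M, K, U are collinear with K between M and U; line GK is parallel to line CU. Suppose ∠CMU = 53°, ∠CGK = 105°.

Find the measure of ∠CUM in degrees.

1. ∠GMK = 53°  [G on MC, K on MU]
2. ∠KGM = 75°  [linear pair at G on MC]
3. ∠GKM = 52°  [△MGK]
4. ∠CUM = 52°  [GK∥CU, corresponding at K]

∠CUM = 52°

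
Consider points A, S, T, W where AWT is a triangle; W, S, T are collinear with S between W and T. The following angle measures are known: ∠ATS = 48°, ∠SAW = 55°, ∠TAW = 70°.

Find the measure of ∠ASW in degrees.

∠ASW = 63°

1. ∠ATW = 48°  [S on ray TW]
2. ∠AWT = 62°  [△AWT]
3. ∠AWS = 62°  [S on ray WT]
4. ∠ASW = 63°  [△AWS]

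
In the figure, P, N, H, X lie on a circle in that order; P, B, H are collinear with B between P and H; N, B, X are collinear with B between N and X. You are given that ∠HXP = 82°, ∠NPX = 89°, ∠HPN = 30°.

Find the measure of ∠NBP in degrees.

∠NBP = 111°

1. ∠HNP = 98°  [cyclic PNHX, opposite ∠N+∠X]
2. ∠NHX = 91°  [cyclic PNHX, opposite ∠P+∠H]
3. ∠HXN = 30°  [same arc NH]
4. ∠NHP = 52°  [△PNH]
5. ∠HNX = 59°  [△NHX]
6. ∠HBN = 69°  [△NBH]
7. ∠NBP = 111°  [linear pair at B on PH]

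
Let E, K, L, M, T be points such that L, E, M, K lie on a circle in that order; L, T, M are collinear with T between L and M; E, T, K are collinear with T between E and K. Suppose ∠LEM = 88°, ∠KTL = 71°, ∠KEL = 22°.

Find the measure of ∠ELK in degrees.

1. ∠LKM = 92°  [cyclic LEMK, opposite ∠E+∠K]
2. ∠KML = 22°  [same arc LK]
3. ∠KLM = 66°  [△LMK]
4. ∠EKL = 43°  [△LTK]
5. ∠ELK = 115°  [△LEK]

∠ELK = 115°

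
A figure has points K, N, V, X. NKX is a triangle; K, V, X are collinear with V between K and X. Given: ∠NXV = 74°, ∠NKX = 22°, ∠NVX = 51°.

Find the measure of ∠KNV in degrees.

1. ∠NKV = 22°  [V on ray KX]
2. ∠KVN = 129°  [linear pair at V on KX]
3. ∠KNV = 29°  [△NKV]

∠KNV = 29°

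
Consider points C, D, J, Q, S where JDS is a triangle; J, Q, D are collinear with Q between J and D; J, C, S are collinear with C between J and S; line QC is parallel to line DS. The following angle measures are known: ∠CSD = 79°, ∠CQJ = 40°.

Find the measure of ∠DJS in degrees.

1. ∠DSJ = 79°  [C on ray SJ]
2. ∠JDS = 40°  [QC∥DS, corresponding at Q]
3. ∠DJS = 61°  [△JDS]

∠DJS = 61°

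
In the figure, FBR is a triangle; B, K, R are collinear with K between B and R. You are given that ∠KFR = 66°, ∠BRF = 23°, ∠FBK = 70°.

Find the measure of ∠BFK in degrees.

1. ∠FRK = 23°  [K on ray RB]
2. ∠FKR = 91°  [△FKR]
3. ∠BKF = 89°  [linear pair at K on BR]
4. ∠BFK = 21°  [△FBK]

∠BFK = 21°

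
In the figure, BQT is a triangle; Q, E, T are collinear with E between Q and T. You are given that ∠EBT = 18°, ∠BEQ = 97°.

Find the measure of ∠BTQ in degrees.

1. ∠BET = 83°  [linear pair at E on QT]
2. ∠BTE = 79°  [△BET]
3. ∠BTQ = 79°  [E on ray TQ]

∠BTQ = 79°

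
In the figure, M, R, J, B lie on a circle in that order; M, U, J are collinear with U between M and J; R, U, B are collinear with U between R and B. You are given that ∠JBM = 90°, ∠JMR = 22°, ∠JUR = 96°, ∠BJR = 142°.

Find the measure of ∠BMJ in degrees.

1. ∠JRM = 90°  [cyclic MRJB, opposite ∠R+∠B]
2. ∠MJR = 68°  [△MRJ]
3. ∠BUM = 96°  [vertical angles at U]
4. ∠MBR = 68°  [same arc MR]
5. ∠BMJ = 16°  [△MUB]

∠BMJ = 16°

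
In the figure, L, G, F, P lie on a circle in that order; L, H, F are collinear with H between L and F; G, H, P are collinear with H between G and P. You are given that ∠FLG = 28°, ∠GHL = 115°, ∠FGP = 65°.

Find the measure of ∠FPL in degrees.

1. ∠FPG = 28°  [same arc GF]
2. ∠FHP = 115°  [vertical angles at H]
3. ∠FLP = 65°  [same arc FP]
4. ∠LFP = 37°  [△FHP]
5. ∠FPL = 78°  [△LFP]

∠FPL = 78°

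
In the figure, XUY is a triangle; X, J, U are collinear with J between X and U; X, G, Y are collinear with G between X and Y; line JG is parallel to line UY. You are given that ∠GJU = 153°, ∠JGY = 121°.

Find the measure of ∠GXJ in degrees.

∠GXJ = 94°

1. ∠GJX = 27°  [linear pair at J on XU]
2. ∠JGX = 59°  [linear pair at G on XY]
3. ∠GXJ = 94°  [△XJG]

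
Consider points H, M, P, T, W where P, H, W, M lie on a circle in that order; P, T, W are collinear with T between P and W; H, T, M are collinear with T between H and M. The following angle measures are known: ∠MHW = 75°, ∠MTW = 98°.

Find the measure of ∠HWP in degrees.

∠HWP = 23°

1. ∠MPW = 75°  [same arc WM]
2. ∠MTP = 82°  [linear pair at T on PW]
3. ∠HMP = 23°  [△PTM]
4. ∠HWP = 23°  [same arc PH]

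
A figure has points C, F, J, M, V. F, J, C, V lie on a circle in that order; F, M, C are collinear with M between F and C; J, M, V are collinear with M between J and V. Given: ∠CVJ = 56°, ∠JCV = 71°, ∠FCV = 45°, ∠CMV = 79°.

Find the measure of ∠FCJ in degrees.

1. ∠JFV = 109°  [cyclic FJCV, opposite ∠F+∠C]
2. ∠FJV = 45°  [same arc FV]
3. ∠FVJ = 26°  [△FJV]
4. ∠FCJ = 26°  [same arc FJ]

∠FCJ = 26°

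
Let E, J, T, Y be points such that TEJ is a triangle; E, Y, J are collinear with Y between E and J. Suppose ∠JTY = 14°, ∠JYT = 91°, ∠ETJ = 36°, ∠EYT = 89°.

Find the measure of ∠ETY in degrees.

1. ∠TJY = 75°  [△TYJ]
2. ∠EJT = 75°  [Y on ray JE]
3. ∠JET = 69°  [△TEJ]
4. ∠TEY = 69°  [Y on ray EJ]
5. ∠ETY = 22°  [△TEY]

∠ETY = 22°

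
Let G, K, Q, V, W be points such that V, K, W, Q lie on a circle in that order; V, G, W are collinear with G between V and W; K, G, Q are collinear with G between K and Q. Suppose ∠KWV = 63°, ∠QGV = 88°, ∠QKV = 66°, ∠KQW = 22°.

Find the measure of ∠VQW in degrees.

1. ∠KQV = 63°  [same arc VK]
2. ∠QVW = 29°  [△VGQ]
3. ∠QWV = 66°  [same arc VQ]
4. ∠VQW = 85°  [△VWQ]

∠VQW = 85°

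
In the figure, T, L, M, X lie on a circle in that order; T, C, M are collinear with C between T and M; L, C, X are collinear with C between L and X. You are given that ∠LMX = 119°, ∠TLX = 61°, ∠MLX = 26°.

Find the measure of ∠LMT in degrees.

1. ∠LTX = 61°  [cyclic TLMX, opposite ∠T+∠M]
2. ∠LXT = 58°  [△TLX]
3. ∠LMT = 58°  [same arc TL]

∠LMT = 58°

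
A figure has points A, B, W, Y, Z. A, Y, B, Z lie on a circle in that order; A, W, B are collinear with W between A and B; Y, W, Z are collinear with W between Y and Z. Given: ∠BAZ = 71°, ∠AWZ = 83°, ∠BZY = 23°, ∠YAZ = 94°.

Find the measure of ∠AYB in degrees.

1. ∠BYZ = 71°  [same arc BZ]
2. ∠BWY = 83°  [vertical angles at W]
3. ∠BAY = 23°  [same arc YB]
4. ∠ABY = 26°  [△YWB]
5. ∠AYB = 131°  [△AYB]

∠AYB = 131°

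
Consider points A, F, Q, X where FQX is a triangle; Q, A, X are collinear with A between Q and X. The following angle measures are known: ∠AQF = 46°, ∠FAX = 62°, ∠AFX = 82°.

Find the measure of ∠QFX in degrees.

1. ∠FQX = 46°  [A on ray QX]
2. ∠AXF = 36°  [△FAX]
3. ∠FXQ = 36°  [A on ray XQ]
4. ∠QFX = 98°  [△FQX]

∠QFX = 98°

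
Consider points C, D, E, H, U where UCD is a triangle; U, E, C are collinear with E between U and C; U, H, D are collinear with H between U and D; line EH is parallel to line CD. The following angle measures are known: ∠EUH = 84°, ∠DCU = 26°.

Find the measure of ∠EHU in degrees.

∠EHU = 70°

1. ∠CUD = 84°  [E on UC, H on UD]
2. ∠CDU = 70°  [△UCD]
3. ∠EHU = 70°  [EH∥CD, corresponding at H]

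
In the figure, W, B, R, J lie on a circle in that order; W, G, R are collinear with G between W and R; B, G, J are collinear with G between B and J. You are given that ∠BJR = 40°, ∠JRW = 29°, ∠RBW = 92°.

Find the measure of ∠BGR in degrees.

∠BGR = 69°

1. ∠BWR = 40°  [same arc BR]
2. ∠JBW = 29°  [same arc WJ]
3. ∠BGW = 111°  [△WGB]
4. ∠BGR = 69°  [linear pair at G on WR]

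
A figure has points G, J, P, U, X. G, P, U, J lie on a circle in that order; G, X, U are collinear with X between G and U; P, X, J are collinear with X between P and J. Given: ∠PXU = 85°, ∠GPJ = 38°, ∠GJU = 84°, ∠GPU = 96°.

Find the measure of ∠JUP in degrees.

∠JUP = 75°

1. ∠GXJ = 85°  [vertical angles at X]
2. ∠GUJ = 38°  [same arc GJ]
3. ∠JGU = 58°  [△GUJ]
4. ∠JXU = 95°  [linear pair at X on GU]
5. ∠PJU = 47°  [△UXJ]
6. ∠JPU = 58°  [same arc UJ]
7. ∠JUP = 75°  [△PUJ]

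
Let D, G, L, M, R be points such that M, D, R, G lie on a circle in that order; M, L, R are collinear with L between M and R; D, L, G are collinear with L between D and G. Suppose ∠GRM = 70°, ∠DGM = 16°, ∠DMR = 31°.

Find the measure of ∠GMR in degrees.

1. ∠GDM = 70°  [same arc MG]
2. ∠DMG = 94°  [△MDG]
3. ∠DGR = 31°  [same arc DR]
4. ∠DRG = 86°  [cyclic MDRG, opposite ∠M+∠R]
5. ∠GDR = 63°  [△DRG]
6. ∠GMR = 63°  [same arc RG]

∠GMR = 63°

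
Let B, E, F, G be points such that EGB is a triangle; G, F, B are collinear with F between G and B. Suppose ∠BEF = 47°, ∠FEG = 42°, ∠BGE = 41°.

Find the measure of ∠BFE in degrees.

1. ∠EGF = 41°  [F on ray GB]
2. ∠EFG = 97°  [△EGF]
3. ∠BFE = 83°  [linear pair at F on GB]

∠BFE = 83°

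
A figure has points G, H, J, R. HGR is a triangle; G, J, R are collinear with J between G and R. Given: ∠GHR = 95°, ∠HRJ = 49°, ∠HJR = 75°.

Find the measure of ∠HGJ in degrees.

∠HGJ = 36°

1. ∠GRH = 49°  [J on ray RG]
2. ∠HGR = 36°  [△HGR]
3. ∠HGJ = 36°  [J on ray GR]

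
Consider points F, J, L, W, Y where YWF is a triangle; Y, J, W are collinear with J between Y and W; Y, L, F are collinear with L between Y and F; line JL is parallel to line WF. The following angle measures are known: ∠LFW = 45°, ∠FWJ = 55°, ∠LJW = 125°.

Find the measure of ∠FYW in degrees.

1. ∠WFY = 45°  [L on ray FY]
2. ∠FWY = 55°  [J on ray WY]
3. ∠FYW = 80°  [△YWF]

∠FYW = 80°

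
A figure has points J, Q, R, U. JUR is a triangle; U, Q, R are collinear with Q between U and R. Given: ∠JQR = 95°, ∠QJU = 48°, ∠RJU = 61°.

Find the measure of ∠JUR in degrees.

∠JUR = 47°

1. ∠JQU = 85°  [linear pair at Q on UR]
2. ∠JUQ = 47°  [△JUQ]
3. ∠JUR = 47°  [Q on ray UR]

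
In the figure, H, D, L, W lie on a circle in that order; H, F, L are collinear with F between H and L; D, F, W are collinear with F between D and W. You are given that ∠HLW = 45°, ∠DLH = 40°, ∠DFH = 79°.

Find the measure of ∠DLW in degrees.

1. ∠HDW = 45°  [same arc HW]
2. ∠DWH = 40°  [same arc HD]
3. ∠DHW = 95°  [△HDW]
4. ∠DLW = 85°  [cyclic HDLW, opposite ∠H+∠L]

∠DLW = 85°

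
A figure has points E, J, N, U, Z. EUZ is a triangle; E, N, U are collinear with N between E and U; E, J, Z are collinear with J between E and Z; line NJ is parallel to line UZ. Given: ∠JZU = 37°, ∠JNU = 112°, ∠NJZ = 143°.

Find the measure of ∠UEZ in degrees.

∠UEZ = 75°

1. ∠ENJ = 68°  [linear pair at N on EU]
2. ∠EJN = 37°  [linear pair at J on EZ]
3. ∠JEN = 75°  [△ENJ]
4. ∠UEZ = 75°  [N on EU, J on EZ]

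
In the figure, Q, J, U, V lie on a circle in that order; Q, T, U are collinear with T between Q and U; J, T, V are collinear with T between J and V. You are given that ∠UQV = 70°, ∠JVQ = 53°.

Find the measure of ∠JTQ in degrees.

∠JTQ = 123°

1. ∠UJV = 70°  [same arc UV]
2. ∠JUQ = 53°  [same arc QJ]
3. ∠JTU = 57°  [△JTU]
4. ∠JTQ = 123°  [linear pair at T on QU]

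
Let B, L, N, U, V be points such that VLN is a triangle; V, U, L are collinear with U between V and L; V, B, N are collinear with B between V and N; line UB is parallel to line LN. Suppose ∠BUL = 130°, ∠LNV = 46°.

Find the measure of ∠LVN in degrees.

1. ∠BUV = 50°  [linear pair at U on VL]
2. ∠UBV = 46°  [UB∥LN, corresponding at B]
3. ∠BVU = 84°  [△VUB]
4. ∠LVN = 84°  [U on VL, B on VN]

∠LVN = 84°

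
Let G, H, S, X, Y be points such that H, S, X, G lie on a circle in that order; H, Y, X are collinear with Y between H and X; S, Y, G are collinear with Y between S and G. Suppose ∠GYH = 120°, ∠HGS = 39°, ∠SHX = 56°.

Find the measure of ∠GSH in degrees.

1. ∠SYX = 120°  [vertical angles at Y]
2. ∠HYS = 60°  [linear pair at Y on HX]
3. ∠GSH = 64°  [△HYS]

∠GSH = 64°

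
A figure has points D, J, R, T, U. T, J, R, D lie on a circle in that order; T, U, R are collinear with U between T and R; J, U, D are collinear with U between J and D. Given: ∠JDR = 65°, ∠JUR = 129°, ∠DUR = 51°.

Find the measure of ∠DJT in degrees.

1. ∠JTR = 65°  [same arc JR]
2. ∠JUT = 51°  [linear pair at U on TR]
3. ∠DJT = 64°  [△TUJ]

∠DJT = 64°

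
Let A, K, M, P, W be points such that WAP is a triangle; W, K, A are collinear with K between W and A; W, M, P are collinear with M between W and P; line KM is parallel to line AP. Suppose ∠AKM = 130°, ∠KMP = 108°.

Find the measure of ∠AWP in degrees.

1. ∠MKW = 50°  [linear pair at K on WA]
2. ∠KMW = 72°  [linear pair at M on WP]
3. ∠KWM = 58°  [△WKM]
4. ∠AWP = 58°  [K on WA, M on WP]

∠AWP = 58°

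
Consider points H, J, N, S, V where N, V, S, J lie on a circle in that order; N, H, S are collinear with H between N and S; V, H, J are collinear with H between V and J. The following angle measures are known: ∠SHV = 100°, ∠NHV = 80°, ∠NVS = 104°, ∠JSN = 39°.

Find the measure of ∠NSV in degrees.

∠NSV = 15°

1. ∠JHN = 100°  [vertical angles at H]
2. ∠NJS = 76°  [cyclic NVSJ, opposite ∠V+∠J]
3. ∠JNS = 65°  [△NSJ]
4. ∠NJV = 15°  [△NHJ]
5. ∠NSV = 15°  [same arc NV]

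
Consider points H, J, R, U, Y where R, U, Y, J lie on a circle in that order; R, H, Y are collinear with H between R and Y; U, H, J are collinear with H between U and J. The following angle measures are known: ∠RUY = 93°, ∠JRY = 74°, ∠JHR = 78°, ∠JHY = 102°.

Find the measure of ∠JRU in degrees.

1. ∠RJY = 87°  [cyclic RUYJ, opposite ∠U+∠J]
2. ∠JYR = 19°  [△RYJ]
3. ∠RJU = 28°  [△RHJ]
4. ∠JUR = 19°  [same arc RJ]
5. ∠JRU = 133°  [△RUJ]

∠JRU = 133°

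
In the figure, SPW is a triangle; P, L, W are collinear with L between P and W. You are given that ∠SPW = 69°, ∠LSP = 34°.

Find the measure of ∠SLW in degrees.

1. ∠LPS = 69°  [L on ray PW]
2. ∠PLS = 77°  [△SPL]
3. ∠SLW = 103°  [linear pair at L on PW]

∠SLW = 103°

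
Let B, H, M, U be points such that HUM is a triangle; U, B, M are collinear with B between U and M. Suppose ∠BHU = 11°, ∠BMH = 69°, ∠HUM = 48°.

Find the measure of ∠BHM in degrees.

∠BHM = 52°

1. ∠BUH = 48°  [B on ray UM]
2. ∠HBU = 121°  [△HUB]
3. ∠HBM = 59°  [linear pair at B on UM]
4. ∠BHM = 52°  [△HBM]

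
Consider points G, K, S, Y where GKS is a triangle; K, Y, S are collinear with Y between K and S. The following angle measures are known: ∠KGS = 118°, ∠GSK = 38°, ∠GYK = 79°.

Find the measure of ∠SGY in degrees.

1. ∠GSY = 38°  [Y on ray SK]
2. ∠GYS = 101°  [linear pair at Y on KS]
3. ∠SGY = 41°  [△GYS]

∠SGY = 41°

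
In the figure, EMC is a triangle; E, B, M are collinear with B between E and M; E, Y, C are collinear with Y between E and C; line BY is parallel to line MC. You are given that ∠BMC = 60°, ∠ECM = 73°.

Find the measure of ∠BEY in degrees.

1. ∠CME = 60°  [B on ray ME]
2. ∠CEM = 47°  [△EMC]
3. ∠BEY = 47°  [B on EM, Y on EC]

∠BEY = 47°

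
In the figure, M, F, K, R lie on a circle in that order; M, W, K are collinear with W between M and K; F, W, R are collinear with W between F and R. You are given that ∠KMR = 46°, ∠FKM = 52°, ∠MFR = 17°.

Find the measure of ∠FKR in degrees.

∠FKR = 69°

1. ∠FRM = 52°  [same arc MF]
2. ∠FMR = 111°  [△MFR]
3. ∠FKR = 69°  [cyclic MFKR, opposite ∠M+∠K]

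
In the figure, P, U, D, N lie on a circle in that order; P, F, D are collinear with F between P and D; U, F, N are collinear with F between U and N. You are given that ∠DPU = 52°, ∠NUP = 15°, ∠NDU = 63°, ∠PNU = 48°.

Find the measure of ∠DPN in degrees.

1. ∠DNU = 52°  [same arc UD]
2. ∠DUN = 65°  [△UDN]
3. ∠DPN = 65°  [same arc DN]

∠DPN = 65°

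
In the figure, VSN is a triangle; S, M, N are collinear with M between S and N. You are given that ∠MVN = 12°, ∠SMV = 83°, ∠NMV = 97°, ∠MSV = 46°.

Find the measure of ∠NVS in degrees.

∠NVS = 63°

1. ∠MNV = 71°  [△VMN]
2. ∠NSV = 46°  [M on ray SN]
3. ∠SNV = 71°  [M on ray NS]
4. ∠NVS = 63°  [△VSN]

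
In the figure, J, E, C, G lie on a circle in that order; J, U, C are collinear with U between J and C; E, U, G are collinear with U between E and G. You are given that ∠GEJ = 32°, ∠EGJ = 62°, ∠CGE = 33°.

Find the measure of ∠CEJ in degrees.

1. ∠ECJ = 62°  [same arc JE]
2. ∠CJE = 33°  [same arc EC]
3. ∠CEJ = 85°  [△JEC]

∠CEJ = 85°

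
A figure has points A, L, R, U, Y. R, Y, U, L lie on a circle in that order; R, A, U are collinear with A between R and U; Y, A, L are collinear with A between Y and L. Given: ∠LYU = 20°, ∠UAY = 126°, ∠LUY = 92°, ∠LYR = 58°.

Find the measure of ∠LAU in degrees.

1. ∠ULY = 68°  [△YUL]
2. ∠LUR = 58°  [same arc RL]
3. ∠LAU = 54°  [△UAL]

∠LAU = 54°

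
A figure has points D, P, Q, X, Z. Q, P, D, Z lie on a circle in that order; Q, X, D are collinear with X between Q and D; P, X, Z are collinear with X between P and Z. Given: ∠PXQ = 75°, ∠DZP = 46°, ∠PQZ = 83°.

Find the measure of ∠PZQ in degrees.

∠PZQ = 38°

1. ∠DQP = 46°  [same arc PD]
2. ∠QPZ = 59°  [△QXP]
3. ∠PZQ = 38°  [△QPZ]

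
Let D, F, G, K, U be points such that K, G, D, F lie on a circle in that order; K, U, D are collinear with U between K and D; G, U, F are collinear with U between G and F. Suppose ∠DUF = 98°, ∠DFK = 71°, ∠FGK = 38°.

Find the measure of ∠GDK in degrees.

∠GDK = 27°

1. ∠GUK = 98°  [vertical angles at U]
2. ∠DGK = 109°  [cyclic KGDF, opposite ∠G+∠F]
3. ∠DKG = 44°  [△KUG]
4. ∠GDK = 27°  [△KGD]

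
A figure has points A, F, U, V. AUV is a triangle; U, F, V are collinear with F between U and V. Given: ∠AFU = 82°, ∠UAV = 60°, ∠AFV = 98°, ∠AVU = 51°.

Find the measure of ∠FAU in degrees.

∠FAU = 29°

1. ∠AUV = 69°  [△AUV]
2. ∠AUF = 69°  [F on ray UV]
3. ∠FAU = 29°  [△AUF]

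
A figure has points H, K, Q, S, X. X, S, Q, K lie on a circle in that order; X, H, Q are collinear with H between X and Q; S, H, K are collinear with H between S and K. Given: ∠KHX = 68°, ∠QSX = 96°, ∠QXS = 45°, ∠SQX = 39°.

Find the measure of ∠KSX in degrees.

∠KSX = 23°

1. ∠QHS = 68°  [vertical angles at H]
2. ∠SHX = 112°  [linear pair at H on XQ]
3. ∠KSX = 23°  [△XHS]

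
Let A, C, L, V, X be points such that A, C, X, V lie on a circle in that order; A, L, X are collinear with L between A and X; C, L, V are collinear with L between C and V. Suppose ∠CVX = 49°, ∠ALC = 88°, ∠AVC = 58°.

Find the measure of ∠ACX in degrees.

1. ∠CAX = 49°  [same arc CX]
2. ∠AXC = 58°  [same arc AC]
3. ∠ACX = 73°  [△ACX]

∠ACX = 73°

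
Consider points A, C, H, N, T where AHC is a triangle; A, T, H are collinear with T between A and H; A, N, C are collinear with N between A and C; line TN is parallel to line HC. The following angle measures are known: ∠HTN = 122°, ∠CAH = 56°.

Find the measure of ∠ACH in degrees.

∠ACH = 66°

1. ∠ATN = 58°  [linear pair at T on AH]
2. ∠NAT = 56°  [T on AH, N on AC]
3. ∠ANT = 66°  [△ATN]
4. ∠ACH = 66°  [TN∥HC, corresponding at N]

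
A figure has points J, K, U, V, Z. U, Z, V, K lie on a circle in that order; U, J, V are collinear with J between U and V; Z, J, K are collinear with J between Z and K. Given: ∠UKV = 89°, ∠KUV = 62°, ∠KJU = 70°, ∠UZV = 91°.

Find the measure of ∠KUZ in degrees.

1. ∠KVU = 29°  [△UVK]
2. ∠UKZ = 48°  [△UJK]
3. ∠KZU = 29°  [same arc UK]
4. ∠KUZ = 103°  [△UZK]

∠KUZ = 103°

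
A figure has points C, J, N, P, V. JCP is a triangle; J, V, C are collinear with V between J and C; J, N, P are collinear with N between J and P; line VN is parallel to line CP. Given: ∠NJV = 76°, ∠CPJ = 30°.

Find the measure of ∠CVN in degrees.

1. ∠CJP = 76°  [V on JC, N on JP]
2. ∠JCP = 74°  [△JCP]
3. ∠JVN = 74°  [VN∥CP, corresponding at V]
4. ∠CVN = 106°  [linear pair at V on JC]

∠CVN = 106°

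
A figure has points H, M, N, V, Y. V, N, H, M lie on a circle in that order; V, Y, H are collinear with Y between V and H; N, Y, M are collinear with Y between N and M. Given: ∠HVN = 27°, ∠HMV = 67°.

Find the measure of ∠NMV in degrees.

∠NMV = 40°

1. ∠HNV = 113°  [cyclic VNHM, opposite ∠N+∠M]
2. ∠NHV = 40°  [△VNH]
3. ∠NMV = 40°  [same arc VN]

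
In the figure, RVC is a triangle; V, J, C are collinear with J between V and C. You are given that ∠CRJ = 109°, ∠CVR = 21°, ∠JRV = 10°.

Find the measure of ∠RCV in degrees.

∠RCV = 40°

1. ∠JVR = 21°  [J on ray VC]
2. ∠RJV = 149°  [△RVJ]
3. ∠CJR = 31°  [linear pair at J on VC]
4. ∠JCR = 40°  [△RJC]
5. ∠RCV = 40°  [J on ray CV]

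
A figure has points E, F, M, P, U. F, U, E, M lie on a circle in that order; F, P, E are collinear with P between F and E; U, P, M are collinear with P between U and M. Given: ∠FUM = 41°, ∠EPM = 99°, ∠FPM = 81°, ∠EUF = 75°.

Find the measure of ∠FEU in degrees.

1. ∠FPU = 99°  [vertical angles at P]
2. ∠EFU = 40°  [△FPU]
3. ∠FEU = 65°  [△FUE]

∠FEU = 65°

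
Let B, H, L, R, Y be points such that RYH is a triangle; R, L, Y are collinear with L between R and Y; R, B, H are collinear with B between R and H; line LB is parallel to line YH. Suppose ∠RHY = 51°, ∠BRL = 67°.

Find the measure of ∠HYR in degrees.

1. ∠LBR = 51°  [LB∥YH, corresponding at B]
2. ∠BLR = 62°  [△RLB]
3. ∠HYR = 62°  [LB∥YH, corresponding at L]

∠HYR = 62°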